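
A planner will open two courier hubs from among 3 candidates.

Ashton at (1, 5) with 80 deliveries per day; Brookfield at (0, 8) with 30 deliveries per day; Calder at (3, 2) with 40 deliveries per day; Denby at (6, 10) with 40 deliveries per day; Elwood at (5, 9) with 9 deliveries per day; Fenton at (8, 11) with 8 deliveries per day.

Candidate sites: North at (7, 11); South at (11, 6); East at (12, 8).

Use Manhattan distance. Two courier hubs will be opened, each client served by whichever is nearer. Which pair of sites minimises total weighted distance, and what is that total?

{North, South}, total 1784

Evaluate every pair (each demand assigned to the nearer of the two):
  {North, South}: total = 1784
  {North, East}: total = 1904
  {South, East}: total = 2168
Best pair: {North, South} with total 1784.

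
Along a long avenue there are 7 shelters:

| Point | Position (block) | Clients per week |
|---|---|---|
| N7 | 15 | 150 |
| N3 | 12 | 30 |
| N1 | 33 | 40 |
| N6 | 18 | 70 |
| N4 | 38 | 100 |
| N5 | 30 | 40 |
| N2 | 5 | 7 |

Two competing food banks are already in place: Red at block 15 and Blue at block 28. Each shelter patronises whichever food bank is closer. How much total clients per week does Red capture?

The indifferent point is the midpoint (15+28)/2 = 21.5; shelters left of it (closer to Red at 15) go to Red, those right go to Blue.
  N2 at 5 (w=7) → Red
  N3 at 12 (w=30) → Red
  N7 at 15 (w=150) → Red
  N6 at 18 (w=70) → Red
  N5 at 30 (w=40) → Blue
  N1 at 33 (w=40) → Blue
  N4 at 38 (w=100) → Blue
Red captures 257; Blue captures 180.

257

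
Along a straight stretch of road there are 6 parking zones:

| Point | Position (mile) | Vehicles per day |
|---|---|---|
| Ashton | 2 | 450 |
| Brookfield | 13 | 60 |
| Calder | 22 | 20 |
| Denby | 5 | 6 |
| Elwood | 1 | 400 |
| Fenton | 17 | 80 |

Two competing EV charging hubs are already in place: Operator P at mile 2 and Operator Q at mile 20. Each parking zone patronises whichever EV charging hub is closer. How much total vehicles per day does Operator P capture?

856

The indifferent point is the midpoint (2+20)/2 = 11; parking zones left of it (closer to Operator P at 2) go to Operator P, those right go to Operator Q.
  Elwood at 1 (w=400) → Operator P
  Ashton at 2 (w=450) → Operator P
  Denby at 5 (w=6) → Operator P
  Brookfield at 13 (w=60) → Operator Q
  Fenton at 17 (w=80) → Operator Q
  Calder at 22 (w=20) → Operator Q
Operator P captures 856; Operator Q captures 160.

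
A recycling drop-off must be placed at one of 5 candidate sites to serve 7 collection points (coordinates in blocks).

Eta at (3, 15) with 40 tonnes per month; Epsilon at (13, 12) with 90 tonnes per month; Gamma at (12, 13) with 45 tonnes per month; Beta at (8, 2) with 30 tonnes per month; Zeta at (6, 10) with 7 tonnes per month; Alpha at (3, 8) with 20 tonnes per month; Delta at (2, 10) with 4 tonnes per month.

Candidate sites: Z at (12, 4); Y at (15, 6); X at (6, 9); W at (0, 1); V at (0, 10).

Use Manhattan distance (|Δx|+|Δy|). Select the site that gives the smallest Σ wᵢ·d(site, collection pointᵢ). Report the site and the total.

X, total 2087 blocks

Total weighted distance at each candidate:
  Z (12, 4): total = 2603
  Y (15, 6): total = 2779
  X (6, 9): total = 2087
  W (0, 1): total = 4539
  V (0, 10): total = 2975
Minimum is at X with total 2087 blocks.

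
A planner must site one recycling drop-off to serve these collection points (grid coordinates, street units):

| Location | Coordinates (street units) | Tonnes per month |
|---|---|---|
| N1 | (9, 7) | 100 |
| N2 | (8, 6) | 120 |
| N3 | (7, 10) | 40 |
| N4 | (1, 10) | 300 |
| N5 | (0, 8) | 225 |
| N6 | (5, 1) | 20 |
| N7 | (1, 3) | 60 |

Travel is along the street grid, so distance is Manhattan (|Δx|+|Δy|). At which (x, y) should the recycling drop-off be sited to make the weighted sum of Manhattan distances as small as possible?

Manhattan distance separates: Σwᵢ(|x−xᵢ|+|y−yᵢ|) = Σwᵢ|x−xᵢ| + Σwᵢ|y−yᵢ|, so x and y are optimised independently as 1-D weighted medians.
Total weight W = 865; half = 432.5.
x-coordinate, sorted with cumulative weight:
  x=0 (N5, w=225) cum 225
  x=1 (N4, w=300) cum 525  ← median
  x=1 (N7, w=60) cum 585
  x=5 (N6, w=20) cum 605
  x=7 (N3, w=40) cum 645
  x=8 (N2, w=120) cum 765
  x=9 (N1, w=100) cum 865
⇒ x* = 1
y-coordinate, sorted with cumulative weight:
  y=1 (N6, w=20) cum 20
  y=3 (N7, w=60) cum 80
  y=6 (N2, w=120) cum 200
  y=7 (N1, w=100) cum 300
  y=8 (N5, w=225) cum 525  ← median
  y=10 (N3, w=40) cum 565
  y=10 (N4, w=300) cum 865
⇒ y* = 8

(1, 8)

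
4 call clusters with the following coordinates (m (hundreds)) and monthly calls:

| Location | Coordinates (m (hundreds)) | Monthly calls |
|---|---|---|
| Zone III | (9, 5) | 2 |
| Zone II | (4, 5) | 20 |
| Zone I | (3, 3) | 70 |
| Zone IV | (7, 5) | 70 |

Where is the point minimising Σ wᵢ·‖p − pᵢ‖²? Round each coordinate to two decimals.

The minimiser of Σwᵢ‖p−pᵢ‖² is the weighted centroid p* = (Σwᵢpᵢ)/(Σwᵢ).
Σwᵢ = 162.
Σwᵢxᵢ = 2·9 + 20·4 + 70·3 + 70·7 = 798.
Σwᵢyᵢ = 2·5 + 20·5 + 70·3 + 70·5 = 670.
x* = 798/162 = 4.93, y* = 670/162 = 4.14.

(4.93, 4.14)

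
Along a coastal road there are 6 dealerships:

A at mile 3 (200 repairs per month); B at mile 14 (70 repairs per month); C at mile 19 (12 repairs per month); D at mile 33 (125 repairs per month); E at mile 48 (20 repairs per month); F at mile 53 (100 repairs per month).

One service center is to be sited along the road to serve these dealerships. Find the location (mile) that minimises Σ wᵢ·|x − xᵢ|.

For a sum of weighted absolute distances on a line, the optimum is the weighted median (not the mean). Total weight W = 527; half-weight = 263.5.
Sort by position and accumulate weight:
  mile 3 (A, w=200) → cum 200
  mile 14 (B, w=70) → cum 270  ≥ 263.5 → median here
  mile 19 (C, w=12) → cum 282
  mile 33 (D, w=125) → cum 407
  mile 48 (E, w=20) → cum 427
  mile 53 (F, w=100) → cum 527
Optimal location: mile 14.

x = 14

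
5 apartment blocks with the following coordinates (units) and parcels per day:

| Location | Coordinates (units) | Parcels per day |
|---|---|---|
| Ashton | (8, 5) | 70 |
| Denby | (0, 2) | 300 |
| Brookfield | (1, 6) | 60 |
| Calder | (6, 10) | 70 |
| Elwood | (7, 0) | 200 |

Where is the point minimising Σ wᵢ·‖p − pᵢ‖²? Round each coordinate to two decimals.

The minimiser of Σwᵢ‖p−pᵢ‖² is the weighted centroid p* = (Σwᵢpᵢ)/(Σwᵢ).
Σwᵢ = 700.
Σwᵢxᵢ = 70·8 + 300·0 + 60·1 + 70·6 + 200·7 = 2440.
Σwᵢyᵢ = 70·5 + 300·2 + 60·6 + 70·10 + 200·0 = 2010.
x* = 2440/700 = 3.49, y* = 2010/700 = 2.87.

(3.49, 2.87)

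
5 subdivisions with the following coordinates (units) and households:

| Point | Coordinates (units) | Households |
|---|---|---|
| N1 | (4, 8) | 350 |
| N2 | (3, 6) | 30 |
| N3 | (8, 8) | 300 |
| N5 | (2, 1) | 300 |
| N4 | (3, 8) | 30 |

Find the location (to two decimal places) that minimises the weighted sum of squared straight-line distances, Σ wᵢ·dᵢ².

(4.53, 5.86)

The minimiser of Σwᵢ‖p−pᵢ‖² is the weighted centroid p* = (Σwᵢpᵢ)/(Σwᵢ).
Σwᵢ = 1010.
Σwᵢxᵢ = 350·4 + 30·3 + 300·8 + 300·2 + 30·3 = 4580.
Σwᵢyᵢ = 350·8 + 30·6 + 300·8 + 300·1 + 30·8 = 5920.
x* = 4580/1010 = 4.53, y* = 5920/1010 = 5.86.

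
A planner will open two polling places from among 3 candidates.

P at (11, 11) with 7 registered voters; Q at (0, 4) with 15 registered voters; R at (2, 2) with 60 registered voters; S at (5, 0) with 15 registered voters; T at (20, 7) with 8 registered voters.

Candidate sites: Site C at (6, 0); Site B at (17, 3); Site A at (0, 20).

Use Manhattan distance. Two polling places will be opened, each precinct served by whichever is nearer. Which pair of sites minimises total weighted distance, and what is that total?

Evaluate every pair (each demand assigned to the nearer of the two):
  {Site C, Site B}: total = 679
  {Site C, Site A}: total = 805
  {Site B, Site A}: total = 1579
Best pair: {Site C, Site B} with total 679.

{Site C, Site B}, total 679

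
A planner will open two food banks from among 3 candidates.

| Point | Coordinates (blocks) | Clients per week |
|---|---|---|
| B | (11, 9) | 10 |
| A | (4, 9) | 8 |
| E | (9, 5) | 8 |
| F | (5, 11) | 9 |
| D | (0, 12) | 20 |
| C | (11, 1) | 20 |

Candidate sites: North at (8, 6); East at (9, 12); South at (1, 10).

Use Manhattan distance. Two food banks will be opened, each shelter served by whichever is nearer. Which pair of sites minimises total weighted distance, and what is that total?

Evaluate every pair (each demand assigned to the nearer of the two):
  {North, South}: total = 373
  {East, South}: total = 503
  {North, East}: total = 507
Best pair: {North, South} with total 373.

{North, South}, total 373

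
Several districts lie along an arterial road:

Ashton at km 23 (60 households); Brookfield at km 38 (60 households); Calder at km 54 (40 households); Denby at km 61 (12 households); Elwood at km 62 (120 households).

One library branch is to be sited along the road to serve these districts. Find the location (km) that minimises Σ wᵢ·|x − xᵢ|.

For a sum of weighted absolute distances on a line, the optimum is the weighted median (not the mean). Total weight W = 292; half-weight = 146.
Sort by position and accumulate weight:
  km 23 (Ashton, w=60) → cum 60
  km 38 (Brookfield, w=60) → cum 120
  km 54 (Calder, w=40) → cum 160  ≥ 146 → median here
  km 61 (Denby, w=12) → cum 172
  km 62 (Elwood, w=120) → cum 292
Optimal location: km 54.

x = 54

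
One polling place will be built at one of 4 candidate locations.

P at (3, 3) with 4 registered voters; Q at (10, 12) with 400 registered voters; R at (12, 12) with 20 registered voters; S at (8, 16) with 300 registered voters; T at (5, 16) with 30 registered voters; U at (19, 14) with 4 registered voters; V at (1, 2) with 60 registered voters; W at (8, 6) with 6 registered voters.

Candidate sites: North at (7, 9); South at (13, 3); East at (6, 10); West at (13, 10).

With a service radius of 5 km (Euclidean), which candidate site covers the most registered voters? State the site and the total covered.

West, covering 420

Coverage radius r = 5 km; a point is covered iff (Δx)²+(Δy)² ≤ 5² = 25.
  North (7, 9): covers {Q, W} → 406
  South (13, 3): covers {none} → 0
  East (6, 10): covers {Q, W} → 406
  West (13, 10): covers {Q, R} → 420
Maximum coverage at West: 420 registered voters.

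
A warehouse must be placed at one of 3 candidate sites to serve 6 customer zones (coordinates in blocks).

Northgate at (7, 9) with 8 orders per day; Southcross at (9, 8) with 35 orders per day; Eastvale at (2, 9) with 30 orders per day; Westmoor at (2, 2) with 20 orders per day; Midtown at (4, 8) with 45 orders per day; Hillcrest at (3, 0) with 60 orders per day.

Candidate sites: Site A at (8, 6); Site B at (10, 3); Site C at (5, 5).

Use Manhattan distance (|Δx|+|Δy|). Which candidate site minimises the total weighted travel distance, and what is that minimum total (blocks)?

Site C, total 1223 blocks

Total weighted distance at each candidate:
  Site A (8, 6): total = 1537
  Site B (10, 3): total = 1977
  Site C (5, 5): total = 1223
Minimum is at Site C with total 1223 blocks.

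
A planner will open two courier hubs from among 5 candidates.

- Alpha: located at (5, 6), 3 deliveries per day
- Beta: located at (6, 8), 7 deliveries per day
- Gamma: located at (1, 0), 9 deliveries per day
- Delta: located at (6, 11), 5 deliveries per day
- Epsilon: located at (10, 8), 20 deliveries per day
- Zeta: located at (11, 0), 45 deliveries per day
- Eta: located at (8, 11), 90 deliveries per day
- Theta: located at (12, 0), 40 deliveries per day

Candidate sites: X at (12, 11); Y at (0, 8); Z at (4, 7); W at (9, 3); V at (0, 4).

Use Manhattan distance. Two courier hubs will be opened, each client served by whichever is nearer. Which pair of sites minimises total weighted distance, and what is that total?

Evaluate every pair (each demand assigned to the nearer of the two):
  {X, W}: total = 1131
  {Z, W}: total = 1452
  {W, V}: total = 1572
  {Y, W}: total = 1584
  {X, Z}: total = 1587
  {X, V}: total = 1599
  {X, Y}: total = 1614
  {Z, V}: total = 2192
  {Y, Z}: total = 2228
  {Y, V}: total = 2658
Best pair: {X, W} with total 1131.

{X, W}, total 1131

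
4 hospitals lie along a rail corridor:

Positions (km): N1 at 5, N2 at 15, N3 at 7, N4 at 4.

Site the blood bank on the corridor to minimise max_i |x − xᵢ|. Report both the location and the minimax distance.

location 9.5, max distance 5.5

The 1-center on a line is the midpoint of the two extreme points: leftmost at 4, rightmost at 15.
Optimal location = (4 + 15)/2 = 9.5; maximum distance = (15 − 4)/2 = 5.5.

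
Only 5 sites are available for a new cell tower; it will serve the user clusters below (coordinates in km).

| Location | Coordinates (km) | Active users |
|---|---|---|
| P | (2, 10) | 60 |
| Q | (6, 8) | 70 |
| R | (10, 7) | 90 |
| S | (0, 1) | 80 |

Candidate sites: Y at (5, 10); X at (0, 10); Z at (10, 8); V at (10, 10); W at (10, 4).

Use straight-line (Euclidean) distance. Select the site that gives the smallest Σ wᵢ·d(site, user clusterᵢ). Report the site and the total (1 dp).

Y, total 1685.0 km

Total weighted distance at each candidate:
  Y (5, 10): total = 1685.0
  X (0, 10): total = 2222.3
  Z (10, 8): total = 1841.3
  V (10, 10): total = 2139.3
  W (10, 4): total = 2101.2
Minimum is at Y with total 1685.0 km.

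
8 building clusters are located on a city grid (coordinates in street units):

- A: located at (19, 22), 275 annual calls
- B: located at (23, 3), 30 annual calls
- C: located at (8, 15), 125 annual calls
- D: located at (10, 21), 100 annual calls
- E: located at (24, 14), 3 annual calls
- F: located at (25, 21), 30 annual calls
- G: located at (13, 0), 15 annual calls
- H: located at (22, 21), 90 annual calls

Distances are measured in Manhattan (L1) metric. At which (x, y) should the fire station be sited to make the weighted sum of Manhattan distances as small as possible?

(19, 21)

Manhattan distance separates: Σwᵢ(|x−xᵢ|+|y−yᵢ|) = Σwᵢ|x−xᵢ| + Σwᵢ|y−yᵢ|, so x and y are optimised independently as 1-D weighted medians.
Total weight W = 668; half = 334.
x-coordinate, sorted with cumulative weight:
  x=8 (C, w=125) cum 125
  x=10 (D, w=100) cum 225
  x=13 (G, w=15) cum 240
  x=19 (A, w=275) cum 515  ← median
  x=22 (H, w=90) cum 605
  x=23 (B, w=30) cum 635
  x=24 (E, w=3) cum 638
  x=25 (F, w=30) cum 668
⇒ x* = 19
y-coordinate, sorted with cumulative weight:
  y=0 (G, w=15) cum 15
  y=3 (B, w=30) cum 45
  y=14 (E, w=3) cum 48
  y=15 (C, w=125) cum 173
  y=21 (D, w=100) cum 273
  y=21 (F, w=30) cum 303
  y=21 (H, w=90) cum 393  ← median
  y=22 (A, w=275) cum 668
⇒ y* = 21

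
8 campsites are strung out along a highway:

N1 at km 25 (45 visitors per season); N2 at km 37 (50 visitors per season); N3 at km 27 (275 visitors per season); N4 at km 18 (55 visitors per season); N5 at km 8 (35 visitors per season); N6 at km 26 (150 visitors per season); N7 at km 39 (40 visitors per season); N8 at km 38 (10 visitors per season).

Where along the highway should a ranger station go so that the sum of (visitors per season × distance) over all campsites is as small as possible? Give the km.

For a sum of weighted absolute distances on a line, the optimum is the weighted median (not the mean). Total weight W = 660; half-weight = 330.
Sort by position and accumulate weight:
  km 8 (N5, w=35) → cum 35
  km 18 (N4, w=55) → cum 90
  km 25 (N1, w=45) → cum 135
  km 26 (N6, w=150) → cum 285
  km 27 (N3, w=275) → cum 560  ≥ 330 → median here
  km 37 (N2, w=50) → cum 610
  km 38 (N8, w=10) → cum 620
  km 39 (N7, w=40) → cum 660
Optimal location: km 27.

x = 27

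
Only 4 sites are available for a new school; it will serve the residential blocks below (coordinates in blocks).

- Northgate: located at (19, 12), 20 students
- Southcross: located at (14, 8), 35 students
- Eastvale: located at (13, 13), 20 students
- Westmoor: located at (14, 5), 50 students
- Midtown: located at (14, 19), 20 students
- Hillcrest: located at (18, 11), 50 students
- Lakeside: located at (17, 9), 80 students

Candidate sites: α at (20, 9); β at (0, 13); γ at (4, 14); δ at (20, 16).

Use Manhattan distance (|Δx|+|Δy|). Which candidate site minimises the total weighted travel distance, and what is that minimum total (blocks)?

α, total 1805 blocks

Total weighted distance at each candidate:
  α (20, 9): total = 1805
  β (0, 13): total = 5505
  γ (4, 14): total = 4640
  δ (20, 16): total = 2970
Minimum is at α with total 1805 blocks.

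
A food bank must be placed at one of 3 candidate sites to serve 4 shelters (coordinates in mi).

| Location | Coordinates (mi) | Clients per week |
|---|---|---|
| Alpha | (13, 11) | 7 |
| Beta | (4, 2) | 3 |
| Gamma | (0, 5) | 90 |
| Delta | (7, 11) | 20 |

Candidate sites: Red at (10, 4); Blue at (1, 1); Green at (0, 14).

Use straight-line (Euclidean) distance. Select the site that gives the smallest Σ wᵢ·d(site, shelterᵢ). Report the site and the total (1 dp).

Total weighted distance at each candidate:
  Red (10, 4): total = 1129.1
  Blue (1, 1): total = 723.1
  Green (0, 14): total = 1093.7
Minimum is at Blue with total 723.1 mi.

Blue, total 723.1 mi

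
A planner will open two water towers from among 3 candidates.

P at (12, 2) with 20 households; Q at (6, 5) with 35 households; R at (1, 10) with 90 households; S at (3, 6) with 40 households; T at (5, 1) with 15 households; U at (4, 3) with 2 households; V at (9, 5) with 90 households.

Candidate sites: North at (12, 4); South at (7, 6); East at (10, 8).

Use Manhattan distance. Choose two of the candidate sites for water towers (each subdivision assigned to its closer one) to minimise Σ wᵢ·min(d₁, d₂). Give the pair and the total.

Evaluate every pair (each demand assigned to the nearer of the two):
  {North, South}: total = 1557
  {South, East}: total = 1677
  {North, East}: total = 2163
Best pair: {North, South} with total 1557.

{North, South}, total 1557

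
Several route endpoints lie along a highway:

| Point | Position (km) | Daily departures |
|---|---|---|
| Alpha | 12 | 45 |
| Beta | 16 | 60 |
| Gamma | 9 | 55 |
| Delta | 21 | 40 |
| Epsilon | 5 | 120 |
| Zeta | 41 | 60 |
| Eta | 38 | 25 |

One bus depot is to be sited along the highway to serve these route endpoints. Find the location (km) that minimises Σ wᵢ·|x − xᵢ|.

x = 12

For a sum of weighted absolute distances on a line, the optimum is the weighted median (not the mean). Total weight W = 405; half-weight = 202.5.
Sort by position and accumulate weight:
  km 5 (Epsilon, w=120) → cum 120
  km 9 (Gamma, w=55) → cum 175
  km 12 (Alpha, w=45) → cum 220  ≥ 202.5 → median here
  km 16 (Beta, w=60) → cum 280
  km 21 (Delta, w=40) → cum 320
  km 38 (Eta, w=25) → cum 345
  km 41 (Zeta, w=60) → cum 405
Optimal location: km 12.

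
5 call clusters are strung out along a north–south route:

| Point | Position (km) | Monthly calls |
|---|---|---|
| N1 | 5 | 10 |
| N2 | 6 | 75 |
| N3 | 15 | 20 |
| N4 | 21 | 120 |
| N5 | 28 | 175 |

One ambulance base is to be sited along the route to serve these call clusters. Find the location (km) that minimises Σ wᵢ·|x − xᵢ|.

For a sum of weighted absolute distances on a line, the optimum is the weighted median (not the mean). Total weight W = 400; half-weight = 200.
Sort by position and accumulate weight:
  km 5 (N1, w=10) → cum 10
  km 6 (N2, w=75) → cum 85
  km 15 (N3, w=20) → cum 105
  km 21 (N4, w=120) → cum 225  ≥ 200 → median here
  km 28 (N5, w=175) → cum 400
Optimal location: km 21.

x = 21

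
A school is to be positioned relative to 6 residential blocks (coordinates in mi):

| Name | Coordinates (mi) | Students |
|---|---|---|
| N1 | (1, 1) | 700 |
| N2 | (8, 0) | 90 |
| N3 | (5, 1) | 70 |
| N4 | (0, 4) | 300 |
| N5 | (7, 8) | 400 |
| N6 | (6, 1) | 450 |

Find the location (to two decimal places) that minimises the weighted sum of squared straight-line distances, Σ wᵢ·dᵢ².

The minimiser of Σwᵢ‖p−pᵢ‖² is the weighted centroid p* = (Σwᵢpᵢ)/(Σwᵢ).
Σwᵢ = 2010.
Σwᵢxᵢ = 700·1 + 90·8 + 70·5 + 300·0 + 400·7 + 450·6 = 7270.
Σwᵢyᵢ = 700·1 + 90·0 + 70·1 + 300·4 + 400·8 + 450·1 = 5620.
x* = 7270/2010 = 3.62, y* = 5620/2010 = 2.80.

(3.62, 2.80)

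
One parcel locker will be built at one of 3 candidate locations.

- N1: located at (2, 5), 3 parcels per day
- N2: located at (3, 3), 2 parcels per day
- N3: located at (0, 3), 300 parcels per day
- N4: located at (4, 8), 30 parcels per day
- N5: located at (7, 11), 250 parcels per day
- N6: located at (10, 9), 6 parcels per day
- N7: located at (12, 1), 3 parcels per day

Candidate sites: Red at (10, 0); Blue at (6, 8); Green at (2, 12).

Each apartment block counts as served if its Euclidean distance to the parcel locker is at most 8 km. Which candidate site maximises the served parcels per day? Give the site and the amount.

Blue, covering 591

Coverage radius r = 8 km; a point is covered iff (Δx)²+(Δy)² ≤ 8² = 64.
  Red (10, 0): covers {N2, N7} → 5
  Blue (6, 8): covers {N1, N2, N3, N4, N5, N6} → 591
  Green (2, 12): covers {N1, N4, N5} → 283
Maximum coverage at Blue: 591 parcels per day.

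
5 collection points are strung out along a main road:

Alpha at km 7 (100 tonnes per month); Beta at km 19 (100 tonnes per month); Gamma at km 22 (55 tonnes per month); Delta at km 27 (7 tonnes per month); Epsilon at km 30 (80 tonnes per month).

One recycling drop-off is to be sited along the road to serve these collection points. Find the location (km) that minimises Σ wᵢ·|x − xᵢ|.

For a sum of weighted absolute distances on a line, the optimum is the weighted median (not the mean). Total weight W = 342; half-weight = 171.
Sort by position and accumulate weight:
  km 7 (Alpha, w=100) → cum 100
  km 19 (Beta, w=100) → cum 200  ≥ 171 → median here
  km 22 (Gamma, w=55) → cum 255
  km 27 (Delta, w=7) → cum 262
  km 30 (Epsilon, w=80) → cum 342
Optimal location: km 19.

x = 19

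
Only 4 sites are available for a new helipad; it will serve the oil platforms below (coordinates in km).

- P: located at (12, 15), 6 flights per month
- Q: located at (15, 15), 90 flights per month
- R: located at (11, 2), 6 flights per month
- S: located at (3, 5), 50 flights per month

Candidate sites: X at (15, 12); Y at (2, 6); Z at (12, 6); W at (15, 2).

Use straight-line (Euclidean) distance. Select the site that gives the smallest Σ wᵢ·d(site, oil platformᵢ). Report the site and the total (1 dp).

X, total 1054.7 km

Total weighted distance at each candidate:
  X (15, 12): total = 1054.7
  Y (2, 6): total = 1633.6
  Z (12, 6): total = 1385.3
  W (15, 2): total = 1892.5
Minimum is at X with total 1054.7 km.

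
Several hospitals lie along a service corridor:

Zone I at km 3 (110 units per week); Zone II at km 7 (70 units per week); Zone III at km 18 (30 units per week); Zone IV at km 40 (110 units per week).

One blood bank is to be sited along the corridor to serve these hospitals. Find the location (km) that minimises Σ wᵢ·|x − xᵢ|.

x = 7

For a sum of weighted absolute distances on a line, the optimum is the weighted median (not the mean). Total weight W = 320; half-weight = 160.
Sort by position and accumulate weight:
  km 3 (Zone I, w=110) → cum 110
  km 7 (Zone II, w=70) → cum 180  ≥ 160 → median here
  km 18 (Zone III, w=30) → cum 210
  km 40 (Zone IV, w=110) → cum 320
Optimal location: km 7.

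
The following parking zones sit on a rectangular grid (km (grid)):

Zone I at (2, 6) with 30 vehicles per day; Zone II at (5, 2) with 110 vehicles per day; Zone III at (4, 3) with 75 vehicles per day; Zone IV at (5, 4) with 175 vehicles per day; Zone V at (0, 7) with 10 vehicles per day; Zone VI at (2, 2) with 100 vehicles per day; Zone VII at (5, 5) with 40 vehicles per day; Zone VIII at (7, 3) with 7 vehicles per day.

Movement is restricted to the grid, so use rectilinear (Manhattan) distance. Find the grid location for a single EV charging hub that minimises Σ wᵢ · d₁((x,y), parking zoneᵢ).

(5, 3)

Manhattan distance separates: Σwᵢ(|x−xᵢ|+|y−yᵢ|) = Σwᵢ|x−xᵢ| + Σwᵢ|y−yᵢ|, so x and y are optimised independently as 1-D weighted medians.
Total weight W = 547; half = 273.5.
x-coordinate, sorted with cumulative weight:
  x=0 (Zone V, w=10) cum 10
  x=2 (Zone I, w=30) cum 40
  x=2 (Zone VI, w=100) cum 140
  x=4 (Zone III, w=75) cum 215
  x=5 (Zone II, w=110) cum 325  ← median
  x=5 (Zone IV, w=175) cum 500
  x=5 (Zone VII, w=40) cum 540
  x=7 (Zone VIII, w=7) cum 547
⇒ x* = 5
y-coordinate, sorted with cumulative weight:
  y=2 (Zone II, w=110) cum 110
  y=2 (Zone VI, w=100) cum 210
  y=3 (Zone III, w=75) cum 285  ← median
  y=3 (Zone VIII, w=7) cum 292
  y=4 (Zone IV, w=175) cum 467
  y=5 (Zone VII, w=40) cum 507
  y=6 (Zone I, w=30) cum 537
  y=7 (Zone V, w=10) cum 547
⇒ y* = 3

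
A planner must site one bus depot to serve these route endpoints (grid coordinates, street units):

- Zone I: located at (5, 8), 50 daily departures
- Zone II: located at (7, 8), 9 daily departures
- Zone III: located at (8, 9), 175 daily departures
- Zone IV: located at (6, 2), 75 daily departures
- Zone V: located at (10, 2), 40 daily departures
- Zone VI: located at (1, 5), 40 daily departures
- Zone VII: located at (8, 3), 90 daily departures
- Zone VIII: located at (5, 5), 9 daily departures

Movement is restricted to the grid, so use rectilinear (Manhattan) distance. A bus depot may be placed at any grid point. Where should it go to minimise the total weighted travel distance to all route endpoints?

(8, 5)

Manhattan distance separates: Σwᵢ(|x−xᵢ|+|y−yᵢ|) = Σwᵢ|x−xᵢ| + Σwᵢ|y−yᵢ|, so x and y are optimised independently as 1-D weighted medians.
Total weight W = 488; half = 244.
x-coordinate, sorted with cumulative weight:
  x=1 (Zone VI, w=40) cum 40
  x=5 (Zone I, w=50) cum 90
  x=5 (Zone VIII, w=9) cum 99
  x=6 (Zone IV, w=75) cum 174
  x=7 (Zone II, w=9) cum 183
  x=8 (Zone III, w=175) cum 358  ← median
  x=8 (Zone VII, w=90) cum 448
  x=10 (Zone V, w=40) cum 488
⇒ x* = 8
y-coordinate, sorted with cumulative weight:
  y=2 (Zone IV, w=75) cum 75
  y=2 (Zone V, w=40) cum 115
  y=3 (Zone VII, w=90) cum 205
  y=5 (Zone VI, w=40) cum 245  ← median
  y=5 (Zone VIII, w=9) cum 254
  y=8 (Zone I, w=50) cum 304
  y=8 (Zone II, w=9) cum 313
  y=9 (Zone III, w=175) cum 488
⇒ y* = 5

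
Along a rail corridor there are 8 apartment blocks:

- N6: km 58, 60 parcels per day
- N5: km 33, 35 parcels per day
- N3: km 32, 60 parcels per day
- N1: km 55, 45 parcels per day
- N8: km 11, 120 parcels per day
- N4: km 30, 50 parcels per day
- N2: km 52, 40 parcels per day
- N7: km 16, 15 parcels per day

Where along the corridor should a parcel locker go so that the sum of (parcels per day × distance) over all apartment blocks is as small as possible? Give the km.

x = 32

For a sum of weighted absolute distances on a line, the optimum is the weighted median (not the mean). Total weight W = 425; half-weight = 212.5.
Sort by position and accumulate weight:
  km 11 (N8, w=120) → cum 120
  km 16 (N7, w=15) → cum 135
  km 30 (N4, w=50) → cum 185
  km 32 (N3, w=60) → cum 245  ≥ 212.5 → median here
  km 33 (N5, w=35) → cum 280
  km 52 (N2, w=40) → cum 320
  km 55 (N1, w=45) → cum 365
  km 58 (N6, w=60) → cum 425
Optimal location: km 32.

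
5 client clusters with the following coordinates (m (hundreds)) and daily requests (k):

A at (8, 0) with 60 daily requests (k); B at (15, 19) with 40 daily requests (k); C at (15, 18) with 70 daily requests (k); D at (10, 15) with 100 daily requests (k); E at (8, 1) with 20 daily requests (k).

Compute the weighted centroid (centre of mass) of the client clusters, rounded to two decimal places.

(11.34, 12.21)

The minimiser of Σwᵢ‖p−pᵢ‖² is the weighted centroid p* = (Σwᵢpᵢ)/(Σwᵢ).
Σwᵢ = 290.
Σwᵢxᵢ = 60·8 + 40·15 + 70·15 + 100·10 + 20·8 = 3290.
Σwᵢyᵢ = 60·0 + 40·19 + 70·18 + 100·15 + 20·1 = 3540.
x* = 3290/290 = 11.34, y* = 3540/290 = 12.21.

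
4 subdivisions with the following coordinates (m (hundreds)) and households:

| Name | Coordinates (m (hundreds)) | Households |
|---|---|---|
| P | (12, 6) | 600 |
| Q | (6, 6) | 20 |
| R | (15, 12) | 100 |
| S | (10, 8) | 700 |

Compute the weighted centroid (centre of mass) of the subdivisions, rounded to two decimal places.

The minimiser of Σwᵢ‖p−pᵢ‖² is the weighted centroid p* = (Σwᵢpᵢ)/(Σwᵢ).
Σwᵢ = 1420.
Σwᵢxᵢ = 600·12 + 20·6 + 100·15 + 700·10 = 15820.
Σwᵢyᵢ = 600·6 + 20·6 + 100·12 + 700·8 = 10520.
x* = 15820/1420 = 11.14, y* = 10520/1420 = 7.41.

(11.14, 7.41)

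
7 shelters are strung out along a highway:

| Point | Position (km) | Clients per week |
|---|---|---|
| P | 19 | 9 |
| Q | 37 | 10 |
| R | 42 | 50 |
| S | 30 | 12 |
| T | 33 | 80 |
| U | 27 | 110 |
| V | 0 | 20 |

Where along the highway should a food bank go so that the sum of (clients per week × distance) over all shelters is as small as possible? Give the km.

For a sum of weighted absolute distances on a line, the optimum is the weighted median (not the mean). Total weight W = 291; half-weight = 145.5.
Sort by position and accumulate weight:
  km 0 (V, w=20) → cum 20
  km 19 (P, w=9) → cum 29
  km 27 (U, w=110) → cum 139
  km 30 (S, w=12) → cum 151  ≥ 145.5 → median here
  km 33 (T, w=80) → cum 231
  km 37 (Q, w=10) → cum 241
  km 42 (R, w=50) → cum 291
Optimal location: km 30.

x = 30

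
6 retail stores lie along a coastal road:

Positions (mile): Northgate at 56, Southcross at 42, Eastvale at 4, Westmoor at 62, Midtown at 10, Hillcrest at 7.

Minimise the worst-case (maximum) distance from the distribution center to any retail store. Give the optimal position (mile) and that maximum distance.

The 1-center on a line is the midpoint of the two extreme points: leftmost at 4, rightmost at 62.
Optimal location = (4 + 62)/2 = 33; maximum distance = (62 − 4)/2 = 29.

location 33, max distance 29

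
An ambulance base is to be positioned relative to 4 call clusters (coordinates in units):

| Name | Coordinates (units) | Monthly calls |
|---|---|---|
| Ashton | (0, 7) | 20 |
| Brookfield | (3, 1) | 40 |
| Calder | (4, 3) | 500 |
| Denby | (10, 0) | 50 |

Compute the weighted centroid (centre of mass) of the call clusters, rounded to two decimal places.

The minimiser of Σwᵢ‖p−pᵢ‖² is the weighted centroid p* = (Σwᵢpᵢ)/(Σwᵢ).
Σwᵢ = 610.
Σwᵢxᵢ = 20·0 + 40·3 + 500·4 + 50·10 = 2620.
Σwᵢyᵢ = 20·7 + 40·1 + 500·3 + 50·0 = 1680.
x* = 2620/610 = 4.30, y* = 1680/610 = 2.75.

(4.30, 2.75)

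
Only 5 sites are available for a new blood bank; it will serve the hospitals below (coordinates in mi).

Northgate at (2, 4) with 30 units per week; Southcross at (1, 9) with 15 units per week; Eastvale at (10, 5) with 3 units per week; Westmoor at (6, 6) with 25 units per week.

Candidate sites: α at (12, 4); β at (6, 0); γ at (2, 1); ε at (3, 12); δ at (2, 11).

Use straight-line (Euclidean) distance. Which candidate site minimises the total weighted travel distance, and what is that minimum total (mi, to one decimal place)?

γ, total 397.8 mi

Total weighted distance at each candidate:
  α (12, 4): total = 646.1
  β (6, 0): total = 493.3
  γ (2, 1): total = 397.8
  ε (3, 12): total = 493.4
  δ (2, 11): total = 433.6
Minimum is at γ with total 397.8 mi.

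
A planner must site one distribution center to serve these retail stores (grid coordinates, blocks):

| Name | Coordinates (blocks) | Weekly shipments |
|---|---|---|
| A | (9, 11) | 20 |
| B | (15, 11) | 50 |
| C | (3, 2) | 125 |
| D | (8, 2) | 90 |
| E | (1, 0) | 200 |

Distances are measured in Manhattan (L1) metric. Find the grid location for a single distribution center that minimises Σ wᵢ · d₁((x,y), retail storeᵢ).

Manhattan distance separates: Σwᵢ(|x−xᵢ|+|y−yᵢ|) = Σwᵢ|x−xᵢ| + Σwᵢ|y−yᵢ|, so x and y are optimised independently as 1-D weighted medians.
Total weight W = 485; half = 242.5.
x-coordinate, sorted with cumulative weight:
  x=1 (E, w=200) cum 200
  x=3 (C, w=125) cum 325  ← median
  x=8 (D, w=90) cum 415
  x=9 (A, w=20) cum 435
  x=15 (B, w=50) cum 485
⇒ x* = 3
y-coordinate, sorted with cumulative weight:
  y=0 (E, w=200) cum 200
  y=2 (C, w=125) cum 325  ← median
  y=2 (D, w=90) cum 415
  y=11 (A, w=20) cum 435
  y=11 (B, w=50) cum 485
⇒ y* = 2

(3, 2)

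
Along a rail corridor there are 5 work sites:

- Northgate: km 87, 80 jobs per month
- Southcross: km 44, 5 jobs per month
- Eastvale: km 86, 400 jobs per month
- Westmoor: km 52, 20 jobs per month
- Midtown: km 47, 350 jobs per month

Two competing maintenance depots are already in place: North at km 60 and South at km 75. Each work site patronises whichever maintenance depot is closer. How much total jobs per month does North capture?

The indifferent point is the midpoint (60+75)/2 = 67.5; work sites left of it (closer to North at 60) go to North, those right go to South.
  Southcross at 44 (w=5) → North
  Midtown at 47 (w=350) → North
  Westmoor at 52 (w=20) → North
  Eastvale at 86 (w=400) → South
  Northgate at 87 (w=80) → South
North captures 375; South captures 480.

375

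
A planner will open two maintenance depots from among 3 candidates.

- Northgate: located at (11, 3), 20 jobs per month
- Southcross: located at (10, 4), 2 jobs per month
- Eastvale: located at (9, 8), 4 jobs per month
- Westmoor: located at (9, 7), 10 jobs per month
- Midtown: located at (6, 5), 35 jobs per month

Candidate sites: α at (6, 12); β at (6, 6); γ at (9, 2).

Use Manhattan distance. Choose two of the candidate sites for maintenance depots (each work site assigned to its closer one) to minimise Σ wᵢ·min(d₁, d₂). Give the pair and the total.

{β, γ}, total 161

Evaluate every pair (each demand assigned to the nearer of the two):
  {β, γ}: total = 161
  {α, β}: total = 267
  {α, γ}: total = 350
Best pair: {β, γ} with total 161.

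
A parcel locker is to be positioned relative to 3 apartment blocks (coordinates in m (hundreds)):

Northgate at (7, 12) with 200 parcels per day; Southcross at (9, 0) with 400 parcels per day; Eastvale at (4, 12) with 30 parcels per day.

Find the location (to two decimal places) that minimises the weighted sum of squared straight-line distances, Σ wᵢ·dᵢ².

(8.13, 4.38)

The minimiser of Σwᵢ‖p−pᵢ‖² is the weighted centroid p* = (Σwᵢpᵢ)/(Σwᵢ).
Σwᵢ = 630.
Σwᵢxᵢ = 200·7 + 400·9 + 30·4 = 5120.
Σwᵢyᵢ = 200·12 + 400·0 + 30·12 = 2760.
x* = 5120/630 = 8.13, y* = 2760/630 = 4.38.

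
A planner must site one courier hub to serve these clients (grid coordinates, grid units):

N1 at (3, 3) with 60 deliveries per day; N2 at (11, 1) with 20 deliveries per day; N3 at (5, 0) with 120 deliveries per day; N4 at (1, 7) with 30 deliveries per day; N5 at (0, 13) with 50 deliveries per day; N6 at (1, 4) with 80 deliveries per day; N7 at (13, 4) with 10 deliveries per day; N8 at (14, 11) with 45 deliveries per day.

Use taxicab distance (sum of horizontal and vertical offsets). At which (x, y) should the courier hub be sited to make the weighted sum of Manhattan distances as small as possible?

(3, 4)

Manhattan distance separates: Σwᵢ(|x−xᵢ|+|y−yᵢ|) = Σwᵢ|x−xᵢ| + Σwᵢ|y−yᵢ|, so x and y are optimised independently as 1-D weighted medians.
Total weight W = 415; half = 207.5.
x-coordinate, sorted with cumulative weight:
  x=0 (N5, w=50) cum 50
  x=1 (N4, w=30) cum 80
  x=1 (N6, w=80) cum 160
  x=3 (N1, w=60) cum 220  ← median
  x=5 (N3, w=120) cum 340
  x=11 (N2, w=20) cum 360
  x=13 (N7, w=10) cum 370
  x=14 (N8, w=45) cum 415
⇒ x* = 3
y-coordinate, sorted with cumulative weight:
  y=0 (N3, w=120) cum 120
  y=1 (N2, w=20) cum 140
  y=3 (N1, w=60) cum 200
  y=4 (N6, w=80) cum 280  ← median
  y=4 (N7, w=10) cum 290
  y=7 (N4, w=30) cum 320
  y=11 (N8, w=45) cum 365
  y=13 (N5, w=50) cum 415
⇒ y* = 4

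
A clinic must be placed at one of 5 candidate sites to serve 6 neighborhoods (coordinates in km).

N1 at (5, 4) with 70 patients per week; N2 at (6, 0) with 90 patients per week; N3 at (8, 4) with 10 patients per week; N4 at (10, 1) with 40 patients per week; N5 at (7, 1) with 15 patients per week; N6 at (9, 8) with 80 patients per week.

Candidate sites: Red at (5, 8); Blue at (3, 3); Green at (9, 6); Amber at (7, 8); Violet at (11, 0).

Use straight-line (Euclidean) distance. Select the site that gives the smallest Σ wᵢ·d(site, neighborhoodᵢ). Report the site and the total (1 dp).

Total weighted distance at each candidate:
  Red (5, 8): total = 1828.9
  Blue (3, 3): total = 1572.5
  Green (9, 6): total = 1383.9
  Amber (7, 8): total = 1649.5
  Violet (11, 0): total = 1782.9
Minimum is at Green with total 1383.9 km.

Green, total 1383.9 km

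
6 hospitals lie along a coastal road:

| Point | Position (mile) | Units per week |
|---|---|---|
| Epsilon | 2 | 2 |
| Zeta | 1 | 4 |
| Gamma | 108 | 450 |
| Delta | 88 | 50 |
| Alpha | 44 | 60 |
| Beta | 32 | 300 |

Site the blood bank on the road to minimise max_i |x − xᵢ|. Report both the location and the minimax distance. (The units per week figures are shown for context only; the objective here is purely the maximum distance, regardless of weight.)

location 54.5, max distance 53.5

The 1-center on a line is the midpoint of the two extreme points: leftmost at 1, rightmost at 108.
Optimal location = (1 + 108)/2 = 54.5; maximum distance = (108 − 1)/2 = 53.5.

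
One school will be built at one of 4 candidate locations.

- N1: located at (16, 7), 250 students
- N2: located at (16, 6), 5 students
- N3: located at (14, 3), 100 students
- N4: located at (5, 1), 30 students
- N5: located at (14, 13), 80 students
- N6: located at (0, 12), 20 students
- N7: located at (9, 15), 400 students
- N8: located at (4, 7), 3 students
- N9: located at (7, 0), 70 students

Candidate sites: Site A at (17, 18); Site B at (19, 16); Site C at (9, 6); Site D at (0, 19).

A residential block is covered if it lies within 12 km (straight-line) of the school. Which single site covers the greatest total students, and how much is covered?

Coverage radius r = 12 km; a point is covered iff (Δx)²+(Δy)² ≤ 12² = 144.
  Site A (17, 18): covers {N1, N5, N7} → 730
  Site B (19, 16): covers {N1, N2, N5, N7} → 735
  Site C (9, 6): covers {N1, N2, N3, N4, N5, N6, N7, N8, N9} → 958
  Site D (0, 19): covers {N6, N7} → 420
Maximum coverage at Site C: 958 students.

Site C, covering 958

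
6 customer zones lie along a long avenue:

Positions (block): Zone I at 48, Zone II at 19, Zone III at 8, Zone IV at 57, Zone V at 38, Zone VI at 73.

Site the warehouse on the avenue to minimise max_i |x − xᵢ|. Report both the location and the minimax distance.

The 1-center on a line is the midpoint of the two extreme points: leftmost at 8, rightmost at 73.
Optimal location = (8 + 73)/2 = 40.5; maximum distance = (73 − 8)/2 = 32.5.

location 40.5, max distance 32.5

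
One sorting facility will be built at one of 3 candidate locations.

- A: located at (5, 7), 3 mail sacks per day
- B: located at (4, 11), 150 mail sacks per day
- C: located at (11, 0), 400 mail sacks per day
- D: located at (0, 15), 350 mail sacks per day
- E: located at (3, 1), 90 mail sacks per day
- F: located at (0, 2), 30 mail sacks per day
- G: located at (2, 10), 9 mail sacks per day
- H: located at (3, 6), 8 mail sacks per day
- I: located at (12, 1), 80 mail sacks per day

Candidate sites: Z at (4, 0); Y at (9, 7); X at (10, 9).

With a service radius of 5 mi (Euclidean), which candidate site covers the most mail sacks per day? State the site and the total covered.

Coverage radius r = 5 mi; a point is covered iff (Δx)²+(Δy)² ≤ 5² = 25.
  Z (4, 0): covers {E, F} → 120
  Y (9, 7): covers {A} → 3
  X (10, 9): covers {none} → 0
Maximum coverage at Z: 120 mail sacks per day.

Z, covering 120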